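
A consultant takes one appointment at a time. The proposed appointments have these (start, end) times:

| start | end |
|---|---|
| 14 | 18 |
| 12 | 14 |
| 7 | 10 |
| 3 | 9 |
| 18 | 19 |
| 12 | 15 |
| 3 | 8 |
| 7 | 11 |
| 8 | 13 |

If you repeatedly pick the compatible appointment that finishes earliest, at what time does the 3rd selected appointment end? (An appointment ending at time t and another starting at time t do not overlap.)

18

Greedy by earliest finish: after sorting by end time, pick each interval compatible with the last pick.
Sorted by end: (3,8)  (3,9)  (7,10)  (7,11)  (8,13)  (12,14)  (12,15)  (14,18)  (18,19)
take (3,8); skip (3,9); take (8,13); take (14,18); take (18,19).
Selected: (3,8) (8,13) (14,18) (18,19)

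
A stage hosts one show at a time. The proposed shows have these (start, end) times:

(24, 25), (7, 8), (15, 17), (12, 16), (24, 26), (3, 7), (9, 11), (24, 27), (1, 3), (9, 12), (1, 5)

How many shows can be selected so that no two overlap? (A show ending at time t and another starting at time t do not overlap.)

Greedy by earliest finish: after sorting by end time, pick each interval compatible with the last pick.
Sorted by end: (1,3)  (1,5)  (3,7)  (7,8)  (9,11)  (9,12)  (12,16)  (15,17)  (24,25)  (24,26)  (24,27)
take (1,3); take (3,7); take (7,8); take (9,11); take (12,16); skip (15,17); take (24,25).
Selected 6 shows.

6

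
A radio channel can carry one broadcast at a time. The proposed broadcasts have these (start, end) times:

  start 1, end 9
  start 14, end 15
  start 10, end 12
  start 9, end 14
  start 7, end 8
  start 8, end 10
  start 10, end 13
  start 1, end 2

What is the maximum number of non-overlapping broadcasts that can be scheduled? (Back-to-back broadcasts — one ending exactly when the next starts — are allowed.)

5

Order by finish time; keep every interval that doesn't clash with the previous kept one.
Sorted by end: (1,2)  (7,8)  (1,9)  (8,10)  (10,12)  (10,13)  (9,14)  (14,15)
take (1,2); take (7,8); skip (1,9); take (8,10); take (10,12); take (14,15).
Selected 5 broadcasts.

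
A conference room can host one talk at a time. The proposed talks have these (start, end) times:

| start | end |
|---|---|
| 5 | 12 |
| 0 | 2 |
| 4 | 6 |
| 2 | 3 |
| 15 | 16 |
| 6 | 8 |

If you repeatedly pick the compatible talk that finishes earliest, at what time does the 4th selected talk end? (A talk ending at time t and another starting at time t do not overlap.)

8

By end time: (0,2), (2,3), (4,6), (6,8), (5,12), (15,16).
Pick (0,2); next start ≥ 2 → (2,3); next start ≥ 3 → (4,6); next start ≥ 6 → (6,8); next start ≥ 8 → (15,16).
Selected: (0,2) (2,3) (4,6) (6,8) (15,16)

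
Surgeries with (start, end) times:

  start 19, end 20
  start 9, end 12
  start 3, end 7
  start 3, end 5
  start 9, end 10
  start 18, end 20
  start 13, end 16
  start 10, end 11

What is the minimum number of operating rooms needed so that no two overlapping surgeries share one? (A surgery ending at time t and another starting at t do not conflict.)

2

Events (time:±→running): 3:+→1 3:+→2 … peak 2.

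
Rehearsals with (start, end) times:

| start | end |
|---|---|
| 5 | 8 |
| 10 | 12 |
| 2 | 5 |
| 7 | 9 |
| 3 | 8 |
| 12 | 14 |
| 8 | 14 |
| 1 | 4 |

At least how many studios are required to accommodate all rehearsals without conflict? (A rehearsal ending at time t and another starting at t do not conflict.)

starts: [1, 2, 3, 5, 7, 8, 10, 12]
ends:   [4, 5, 8, 8, 9, 12, 14, 14]
s1→1 s2→2 s3→3  — peak 3.

3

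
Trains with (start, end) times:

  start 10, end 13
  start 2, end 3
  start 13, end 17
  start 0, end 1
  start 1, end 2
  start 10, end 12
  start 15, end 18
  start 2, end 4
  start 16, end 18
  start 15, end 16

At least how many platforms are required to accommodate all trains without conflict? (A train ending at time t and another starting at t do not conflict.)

3

The answer is the maximum number of intervals overlapping at any instant.
starts: [0, 1, 2, 2, 10, 10, 13, 15, 15, 16]
ends:   [1, 2, 3, 4, 12, 13, 16, 17, 18, 18]
s0→1 e1→0 s1→1 e2→0 s2→1 s2→2 e3→1 e4→0 s10→1 s10→2 e12→1 e13→0 s13→1 s15→2 s15→3  — peak 3.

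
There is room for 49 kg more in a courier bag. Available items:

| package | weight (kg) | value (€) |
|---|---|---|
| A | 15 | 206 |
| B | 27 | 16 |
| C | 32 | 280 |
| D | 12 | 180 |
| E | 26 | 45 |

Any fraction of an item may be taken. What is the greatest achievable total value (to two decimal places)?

578.50

Sort by value per unit weight and fill in that order.
Order: D (180/12=15.00) > A (206/15=13.73) > C (280/32=8.75) > E (45/26=1.73) > B (16/27=0.59)
Fill: take D (12 @ 180) → take A (15 @ 206) → take 22/32 of C → 192.50; 49/49 used.
Total value = 578.50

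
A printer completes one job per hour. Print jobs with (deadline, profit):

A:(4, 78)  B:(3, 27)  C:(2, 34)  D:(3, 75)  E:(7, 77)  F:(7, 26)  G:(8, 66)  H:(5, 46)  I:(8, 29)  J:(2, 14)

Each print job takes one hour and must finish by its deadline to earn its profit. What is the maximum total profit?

Take jobs in profit order; each goes to the latest open slot no later than its deadline.
By profit: A(d4,78), E(d7,77), D(d3,75), G(d8,66), H(d5,46), C(d2,34), I(d8,29), B(d3,27), F(d7,26), J(d2,14)
A→slot 4; E→slot 7; D→slot 3; G→slot 8; H→slot 5; C→slot 2; I→slot 6; B→slot 1; F skipped; J skipped.
Profit = 27 + 34 + 75 + 78 + 46 + 29 + 77 + 66 = 432

432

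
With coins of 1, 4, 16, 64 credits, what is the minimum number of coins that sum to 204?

6

204 − 3×64→12 − 3×4→0
Total coins = 3 + 3 = 6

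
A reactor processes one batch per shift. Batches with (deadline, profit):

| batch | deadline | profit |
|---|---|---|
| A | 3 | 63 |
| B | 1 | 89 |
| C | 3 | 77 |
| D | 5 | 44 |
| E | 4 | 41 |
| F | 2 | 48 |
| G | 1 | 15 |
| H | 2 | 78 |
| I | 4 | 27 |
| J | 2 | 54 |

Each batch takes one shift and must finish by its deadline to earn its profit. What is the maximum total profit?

Sort by profit descending; place each in the latest free slot ≤ its deadline.
By profit: B(d1,89), H(d2,78), C(d3,77), A(d3,63), J(d2,54), F(d2,48), D(d5,44), E(d4,41), I(d4,27), G(d1,15)
B→slot 1; H→slot 2; C→slot 3; A skipped; J skipped; F skipped; D→slot 5; E→slot 4; I skipped; G skipped.
Profit = 89 + 78 + 77 + 41 + 44 = 329

329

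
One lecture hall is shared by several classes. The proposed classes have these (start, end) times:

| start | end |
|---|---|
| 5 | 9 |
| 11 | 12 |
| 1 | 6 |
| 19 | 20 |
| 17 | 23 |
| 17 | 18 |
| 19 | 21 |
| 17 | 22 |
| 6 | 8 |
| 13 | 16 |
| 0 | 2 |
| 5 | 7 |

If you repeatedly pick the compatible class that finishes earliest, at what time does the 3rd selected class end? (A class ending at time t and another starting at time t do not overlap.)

Order by finish time; keep every interval that doesn't clash with the previous kept one.
Sorted by end: (0,2)  (1,6)  (5,7)  (6,8)  (5,9)  (11,12)  (13,16)  (17,18)  (19,20)  (19,21)  (17,22)  (17,23)
take (0,2); skip (1,6); take (5,7); take (11,12); take (13,16); take (17,18); take (19,20).
Selected: (0,2) (5,7) (11,12) (13,16) (17,18) (19,20)

12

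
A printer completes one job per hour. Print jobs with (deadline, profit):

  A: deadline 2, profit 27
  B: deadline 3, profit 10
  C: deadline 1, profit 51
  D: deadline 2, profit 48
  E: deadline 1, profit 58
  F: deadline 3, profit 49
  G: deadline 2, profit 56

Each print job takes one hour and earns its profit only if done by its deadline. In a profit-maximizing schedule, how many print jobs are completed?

Profit order: E=58 G=56 C=51 F=49 D=48 A=27 B=10
Assign: E→slot 1, G→slot 2, C skipped, F→slot 3, D skipped, A skipped, B skipped.
Slots: [1:E] [2:G] [3:F]
3 of 7 scheduled.

3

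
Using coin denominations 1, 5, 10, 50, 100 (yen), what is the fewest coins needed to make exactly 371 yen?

7

371 − 3×100→71 − 1×50→21 − 2×10→1 − 1×1→0
Total coins = 3 + 1 + 2 + 1 = 7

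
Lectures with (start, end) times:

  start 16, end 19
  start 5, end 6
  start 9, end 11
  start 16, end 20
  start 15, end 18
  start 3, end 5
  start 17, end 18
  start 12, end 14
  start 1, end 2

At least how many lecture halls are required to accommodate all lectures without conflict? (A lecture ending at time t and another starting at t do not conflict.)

Count concurrent intervals with a sweep; the peak is the room count.
Events (time:±→running): 1:+→1 2:-→0 3:+→1 5:-→0 5:+→1 6:-→0 9:+→1 11:-→0 12:+→1 14:-→0 15:+→1 16:+→2 16:+→3 17:+→4 … peak 4.

4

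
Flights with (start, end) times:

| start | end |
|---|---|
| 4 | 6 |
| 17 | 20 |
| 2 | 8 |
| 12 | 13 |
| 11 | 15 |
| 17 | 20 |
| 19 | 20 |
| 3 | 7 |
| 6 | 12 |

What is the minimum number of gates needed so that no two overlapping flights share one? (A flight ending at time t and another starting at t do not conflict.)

The answer is the maximum number of intervals overlapping at any instant.
Events (time:±→running): 2:+→1 3:+→2 4:+→3 … peak 3.

3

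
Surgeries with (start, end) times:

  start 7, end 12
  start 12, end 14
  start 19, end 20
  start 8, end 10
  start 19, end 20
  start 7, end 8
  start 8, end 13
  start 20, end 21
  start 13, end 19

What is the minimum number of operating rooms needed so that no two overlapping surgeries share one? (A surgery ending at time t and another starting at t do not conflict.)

starts: [7, 7, 8, 8, 12, 13, 19, 19, 20]
ends:   [8, 10, 12, 13, 14, 19, 20, 20, 21]
s7→1 s7→2 e8→1 s8→2 s8→3  — peak 3.

3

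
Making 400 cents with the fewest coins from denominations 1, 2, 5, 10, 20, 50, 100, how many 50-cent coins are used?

400 = 4×100
Count of 50: 0

0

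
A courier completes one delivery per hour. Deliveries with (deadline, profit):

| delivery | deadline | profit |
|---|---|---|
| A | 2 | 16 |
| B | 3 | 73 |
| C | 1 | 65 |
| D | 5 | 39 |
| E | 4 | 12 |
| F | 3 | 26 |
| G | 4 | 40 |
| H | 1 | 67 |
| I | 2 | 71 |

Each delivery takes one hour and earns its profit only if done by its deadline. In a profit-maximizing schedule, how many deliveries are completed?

5

Sort by profit descending; place each in the latest free slot ≤ its deadline.
By profit: B(d3,73), I(d2,71), H(d1,67), C(d1,65), G(d4,40), D(d5,39), F(d3,26), A(d2,16), E(d4,12)
B→slot 3; I→slot 2; H→slot 1; C skipped; G→slot 4; D→slot 5; F skipped; A skipped; E skipped.
5 of 9 scheduled.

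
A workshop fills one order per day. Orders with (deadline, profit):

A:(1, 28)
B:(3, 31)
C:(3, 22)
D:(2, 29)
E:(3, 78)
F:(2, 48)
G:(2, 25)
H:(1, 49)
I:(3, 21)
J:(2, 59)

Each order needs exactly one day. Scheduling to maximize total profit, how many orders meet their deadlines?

Profit order: E=78 J=59 H=49 F=48 B=31 D=29 A=28 G=25 C=22 I=21
Assign: E→slot 3, J→slot 2, H→slot 1, F skipped, B skipped, D skipped, A skipped, G skipped, C skipped, I skipped.
Slots: [1:H] [2:J] [3:E]
3 of 10 scheduled.

3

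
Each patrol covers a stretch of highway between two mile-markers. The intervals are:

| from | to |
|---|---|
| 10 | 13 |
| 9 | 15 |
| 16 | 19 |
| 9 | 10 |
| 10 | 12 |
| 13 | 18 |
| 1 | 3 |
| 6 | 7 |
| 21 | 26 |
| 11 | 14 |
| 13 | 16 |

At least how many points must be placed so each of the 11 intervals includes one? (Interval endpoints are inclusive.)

6

Sorted: [1,3] [6,7] [9,10] [10,12] [10,13] [11,14] [9,15] [13,16] [13,18] [16,19] [21,26]
{[1,3]} hit by 3; {[6,7]} hit by 7; {[9,10],[10,12],[10,13]} hit by 10; {[11,14],[9,15],[13,16],[13,18]} hit by 14; {[16,19]} hit by 19; {[21,26]} hit by 26.
Points: 3, 7, 10, 14, 19, 26 (6 total).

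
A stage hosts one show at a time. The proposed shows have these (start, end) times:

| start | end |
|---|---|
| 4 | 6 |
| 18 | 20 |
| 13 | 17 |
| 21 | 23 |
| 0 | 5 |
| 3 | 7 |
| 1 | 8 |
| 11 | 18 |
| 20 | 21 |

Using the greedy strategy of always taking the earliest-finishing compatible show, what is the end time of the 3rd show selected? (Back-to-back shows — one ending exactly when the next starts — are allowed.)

Order by finish time; keep every interval that doesn't clash with the previous kept one.
Sorted by end: (0,5)  (4,6)  (3,7)  (1,8)  (13,17)  (11,18)  (18,20)  (20,21)  (21,23)
take (0,5); take (13,17); take (18,20); take (20,21); take (21,23).
Selected: (0,5) (13,17) (18,20) (20,21) (21,23)

20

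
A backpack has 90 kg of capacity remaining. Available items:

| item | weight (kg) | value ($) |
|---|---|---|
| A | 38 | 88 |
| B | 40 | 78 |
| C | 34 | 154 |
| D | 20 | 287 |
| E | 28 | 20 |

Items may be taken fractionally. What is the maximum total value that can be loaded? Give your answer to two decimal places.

Sort by value per unit weight and fill in that order.
Order: D (287/20=14.35) > C (154/34=4.53) > A (88/38=2.32) > B (78/40=1.95) > E (20/28=0.71)
Fill: take D (20 @ 287) → take C (34 @ 154) → take 36/38 of A → 83.37; 90/90 used.
Total value = 524.37

524.37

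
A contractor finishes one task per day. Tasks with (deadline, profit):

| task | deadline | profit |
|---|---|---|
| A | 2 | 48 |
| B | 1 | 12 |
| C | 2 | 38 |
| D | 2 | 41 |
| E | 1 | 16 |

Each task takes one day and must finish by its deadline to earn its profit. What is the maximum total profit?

89

Sort by profit descending; place each in the latest free slot ≤ its deadline.
By profit: A(d2,48), D(d2,41), C(d2,38), E(d1,16), B(d1,12)
A→slot 2; D→slot 1; C skipped; E skipped; B skipped.
Profit = 41 + 48 = 89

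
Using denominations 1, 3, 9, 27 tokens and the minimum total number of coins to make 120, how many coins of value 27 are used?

4

120 = 4×27 + 1×9 + 1×3
Count of 27: 4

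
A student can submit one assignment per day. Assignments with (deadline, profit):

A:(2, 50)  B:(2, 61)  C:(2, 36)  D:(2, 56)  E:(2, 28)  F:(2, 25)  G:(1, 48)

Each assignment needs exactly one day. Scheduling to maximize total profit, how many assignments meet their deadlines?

2

Profit order: B=61 D=56 A=50 G=48 C=36 E=28 F=25
Assign: B→slot 2, D→slot 1, A skipped, G skipped, C skipped, E skipped, F skipped.
Slots: [1:D] [2:B]
2 of 7 scheduled.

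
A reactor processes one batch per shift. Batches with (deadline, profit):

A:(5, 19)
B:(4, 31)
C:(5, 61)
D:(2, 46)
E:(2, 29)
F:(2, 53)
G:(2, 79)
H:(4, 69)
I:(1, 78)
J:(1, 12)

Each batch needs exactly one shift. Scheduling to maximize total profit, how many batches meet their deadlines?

5

Take jobs in profit order; each goes to the latest open slot no later than its deadline.
By profit: G(d2,79), I(d1,78), H(d4,69), C(d5,61), F(d2,53), D(d2,46), B(d4,31), E(d2,29), A(d5,19), J(d1,12)
G→slot 2; I→slot 1; H→slot 4; C→slot 5; F skipped; D skipped; B→slot 3; E skipped; A skipped; J skipped.
5 of 10 scheduled.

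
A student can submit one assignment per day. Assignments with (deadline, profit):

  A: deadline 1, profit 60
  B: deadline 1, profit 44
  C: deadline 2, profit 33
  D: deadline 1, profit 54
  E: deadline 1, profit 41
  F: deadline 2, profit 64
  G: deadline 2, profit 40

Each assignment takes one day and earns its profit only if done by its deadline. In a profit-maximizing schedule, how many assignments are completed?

2

Sort by profit descending; place each in the latest free slot ≤ its deadline.
Profit order: F=64 A=60 D=54 B=44 E=41 G=40 C=33
Assign: F→slot 2, A→slot 1, D skipped, B skipped, E skipped, G skipped, C skipped.
Slots: [1:A] [2:F]
2 of 7 scheduled.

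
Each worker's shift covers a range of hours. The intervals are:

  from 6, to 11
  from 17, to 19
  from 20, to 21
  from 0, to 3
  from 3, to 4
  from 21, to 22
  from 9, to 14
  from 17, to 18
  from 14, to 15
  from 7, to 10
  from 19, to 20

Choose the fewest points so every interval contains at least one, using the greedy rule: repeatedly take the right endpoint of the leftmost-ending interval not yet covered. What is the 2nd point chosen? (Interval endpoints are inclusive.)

Sorted: [0,3] [3,4] [7,10] [6,11] [9,14] [14,15] [17,18] [17,19] [19,20] [20,21] [21,22]
{[0,3],[3,4]} hit by 3; {[7,10],[6,11],[9,14]} hit by 10; {[14,15]} hit by 15; {[17,18],[17,19]} hit by 18; {[19,20],[20,21]} hit by 20; {[21,22]} hit by 22.
Points: 3, 10, 15, 18, 20, 22 (6 total).

10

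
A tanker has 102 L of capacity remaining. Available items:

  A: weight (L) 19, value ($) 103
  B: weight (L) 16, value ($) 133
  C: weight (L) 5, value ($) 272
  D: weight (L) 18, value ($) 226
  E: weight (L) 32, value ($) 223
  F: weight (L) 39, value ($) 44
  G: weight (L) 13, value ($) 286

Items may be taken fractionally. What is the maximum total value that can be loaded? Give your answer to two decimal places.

Greedy by value/weight ratio, highest first.
Order: C (272/5=54.40) > G (286/13=22.00) > D (226/18=12.56) > B (133/16=8.31) > E (223/32=6.97) > A (103/19=5.42) > F (44/39=1.13)
Fill: take C (5 @ 272) → take G (13 @ 286) → take D (18 @ 226) → take B (16 @ 133) → take E (32 @ 223) → take 18/19 of A → 97.58; 102/102 used.
Total value = 1237.58

1237.58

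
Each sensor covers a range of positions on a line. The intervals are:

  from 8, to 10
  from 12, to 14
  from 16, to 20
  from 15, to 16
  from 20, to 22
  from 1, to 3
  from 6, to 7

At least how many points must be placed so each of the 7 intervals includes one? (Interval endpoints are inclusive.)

6

Sort by right endpoint; whenever an interval is uncovered, place a point at its right end.
By right end: [1,3]  [6,7]  [8,10]  [12,14]  [15,16]  [16,20]  [20,22]
[1,3] uncovered → point at 3; [6,7] uncovered → point at 7; [8,10] uncovered → point at 10; [12,14] uncovered → point at 14; [15,16] uncovered → point at 16; [20,22] uncovered → point at 22.
Points: 3, 7, 10, 14, 16, 22 (6 total).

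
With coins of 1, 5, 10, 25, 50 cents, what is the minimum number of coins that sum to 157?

157 − 3×50→7 − 1×5→2 − 2×1→0
Total coins = 3 + 1 + 2 = 6

6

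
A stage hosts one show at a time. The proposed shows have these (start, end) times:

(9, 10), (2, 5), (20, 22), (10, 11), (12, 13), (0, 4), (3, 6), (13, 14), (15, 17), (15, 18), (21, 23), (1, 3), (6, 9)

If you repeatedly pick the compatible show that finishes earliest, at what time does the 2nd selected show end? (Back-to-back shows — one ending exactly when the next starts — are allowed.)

Greedy by earliest finish: after sorting by end time, pick each interval compatible with the last pick.
By end time: (1,3), (0,4), (2,5), (3,6), (6,9), (9,10), (10,11), (12,13), (13,14), (15,17), (15,18), (20,22), (21,23).
Pick (1,3); next start ≥ 3 → (3,6); next start ≥ 6 → (6,9); next start ≥ 9 → (9,10); next start ≥ 10 → (10,11); next start ≥ 11 → (12,13); next start ≥ 13 → (13,14); next start ≥ 14 → (15,17); next start ≥ 17 → (20,22).
Selected: (1,3) (3,6) (6,9) (9,10) (10,11) (12,13) (13,14) (15,17) (20,22)

6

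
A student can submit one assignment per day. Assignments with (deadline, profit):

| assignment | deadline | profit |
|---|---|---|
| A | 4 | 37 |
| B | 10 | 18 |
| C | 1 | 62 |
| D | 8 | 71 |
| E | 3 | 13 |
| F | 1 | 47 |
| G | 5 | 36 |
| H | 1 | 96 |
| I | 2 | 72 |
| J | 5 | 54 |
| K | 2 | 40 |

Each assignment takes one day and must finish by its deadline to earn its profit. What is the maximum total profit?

384

Take jobs in profit order; each goes to the latest open slot no later than its deadline.
By profit: H(d1,96), I(d2,72), D(d8,71), C(d1,62), J(d5,54), F(d1,47), K(d2,40), A(d4,37), G(d5,36), B(d10,18), E(d3,13)
H→slot 1; I→slot 2; D→slot 8; C skipped; J→slot 5; F skipped; K skipped; A→slot 4; G→slot 3; B→slot 10; E skipped.
Profit = 96 + 72 + 36 + 37 + 54 + 71 + 18 = 384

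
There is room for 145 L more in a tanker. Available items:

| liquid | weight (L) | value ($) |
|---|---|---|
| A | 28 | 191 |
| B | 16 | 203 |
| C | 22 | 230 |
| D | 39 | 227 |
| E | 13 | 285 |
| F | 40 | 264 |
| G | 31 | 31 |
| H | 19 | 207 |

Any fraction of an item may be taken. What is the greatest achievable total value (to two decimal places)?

Greedy by value/weight ratio, highest first.
Order: E (285/13=21.92) > B (203/16=12.69) > H (207/19=10.89) > C (230/22=10.45) > A (191/28=6.82) > F (264/40=6.60) > D (227/39=5.82) > G (31/31=1.00)
Fill: take E (13 @ 285) → take B (16 @ 203) → take H (19 @ 207) → take C (22 @ 230) → take A (28 @ 191) → take F (40 @ 264) → take 7/39 of D → 40.74; 145/145 used.
Total value = 1420.74

1420.74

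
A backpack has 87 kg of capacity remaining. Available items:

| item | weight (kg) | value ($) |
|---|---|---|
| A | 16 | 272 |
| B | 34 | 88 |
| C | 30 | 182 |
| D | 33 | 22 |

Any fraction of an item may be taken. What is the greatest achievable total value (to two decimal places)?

546.67

Sort by value per unit weight and fill in that order.
Order: A (272/16=17.00) > C (182/30=6.07) > B (88/34=2.59) > D (22/33=0.67)
Fill: take A (16 @ 272) → take C (30 @ 182) → take B (34 @ 88) → take 7/33 of D → 4.67; 87/87 used.
Total value = 546.67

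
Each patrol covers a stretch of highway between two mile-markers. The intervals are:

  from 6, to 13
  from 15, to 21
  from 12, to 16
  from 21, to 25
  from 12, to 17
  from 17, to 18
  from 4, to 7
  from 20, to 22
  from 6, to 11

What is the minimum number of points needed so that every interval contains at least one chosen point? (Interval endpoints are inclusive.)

4

Sort by right endpoint; whenever an interval is uncovered, place a point at its right end.
Sorted: [4,7] [6,11] [6,13] [12,16] [12,17] [17,18] [15,21] [20,22] [21,25]
{[4,7],[6,11],[6,13]} hit by 7; {[12,16],[12,17]} hit by 16; {[17,18],[15,21]} hit by 18; {[20,22],[21,25]} hit by 22.
Points: 7, 16, 18, 22 (4 total).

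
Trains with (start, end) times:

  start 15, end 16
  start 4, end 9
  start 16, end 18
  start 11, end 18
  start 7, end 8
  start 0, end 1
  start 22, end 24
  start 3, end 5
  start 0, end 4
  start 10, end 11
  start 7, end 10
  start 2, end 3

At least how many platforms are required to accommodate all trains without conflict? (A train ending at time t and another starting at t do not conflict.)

Events (time:±→running): 0:+→1 0:+→2 1:-→1 2:+→2 3:-→1 3:+→2 4:-→1 4:+→2 5:-→1 7:+→2 7:+→3 … peak 3.

3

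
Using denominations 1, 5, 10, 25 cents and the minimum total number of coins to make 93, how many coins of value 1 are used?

3

Greedy: take as many of the largest coin as possible, then repeat with the remainder.
93 − 3×25→18 − 1×10→8 − 1×5→3 − 3×1→0
Count of 1: 3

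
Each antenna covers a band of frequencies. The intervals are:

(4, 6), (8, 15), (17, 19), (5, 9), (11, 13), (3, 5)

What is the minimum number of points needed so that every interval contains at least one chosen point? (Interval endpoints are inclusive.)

Sort by right endpoint; whenever an interval is uncovered, place a point at its right end.
By right end: [3,5]  [4,6]  [5,9]  [11,13]  [8,15]  [17,19]
[3,5] uncovered → point at 5; [11,13] uncovered → point at 13; [17,19] uncovered → point at 19.
Points: 5, 13, 19 (3 total).

3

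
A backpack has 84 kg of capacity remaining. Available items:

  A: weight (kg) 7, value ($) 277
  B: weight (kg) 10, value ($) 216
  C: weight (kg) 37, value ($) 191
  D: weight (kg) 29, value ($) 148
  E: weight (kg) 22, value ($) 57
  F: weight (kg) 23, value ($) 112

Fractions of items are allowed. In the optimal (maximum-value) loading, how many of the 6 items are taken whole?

Ratios (sorted): A 39.57, B 21.60, C 5.16, D 5.10, F 4.87, E 2.59
take A (7 @ 277); take B (10 @ 216); take C (37 @ 191); take D (29 @ 148); take 1/23 of F → 4.87. Capacity used 84/84.
4 item(s) taken whole; one partial (take 1/23 of F).

4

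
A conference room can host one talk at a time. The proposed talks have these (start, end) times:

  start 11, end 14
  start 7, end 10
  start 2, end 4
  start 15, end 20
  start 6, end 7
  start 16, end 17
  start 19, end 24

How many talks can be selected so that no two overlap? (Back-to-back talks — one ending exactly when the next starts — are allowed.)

Greedy by earliest finish: after sorting by end time, pick each interval compatible with the last pick.
Sorted by end: (2,4)  (6,7)  (7,10)  (11,14)  (16,17)  (15,20)  (19,24)
take (2,4); take (6,7); take (7,10); take (11,14); take (16,17); skip (15,20); take (19,24).
Selected 6 talks.

6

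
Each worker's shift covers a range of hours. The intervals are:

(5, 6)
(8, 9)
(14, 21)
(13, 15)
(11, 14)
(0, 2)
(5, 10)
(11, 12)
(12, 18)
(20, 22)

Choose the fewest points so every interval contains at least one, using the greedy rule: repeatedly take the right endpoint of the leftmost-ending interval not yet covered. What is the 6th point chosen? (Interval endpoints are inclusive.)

By right end: [0,2]  [5,6]  [8,9]  [5,10]  [11,12]  [11,14]  [13,15]  [12,18]  [14,21]  [20,22]
[0,2] uncovered → point at 2; [5,6] uncovered → point at 6; [8,9] uncovered → point at 9; [11,12] uncovered → point at 12; [13,15] uncovered → point at 15; [20,22] uncovered → point at 22.
Points: 2, 6, 9, 12, 15, 22 (6 total).

22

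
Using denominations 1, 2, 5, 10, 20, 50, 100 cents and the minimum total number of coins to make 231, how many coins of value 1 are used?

Use the largest denomination that fits, subtract, and repeat.
231 = 2×100 + 1×20 + 1×10 + 1×1
Count of 1: 1

1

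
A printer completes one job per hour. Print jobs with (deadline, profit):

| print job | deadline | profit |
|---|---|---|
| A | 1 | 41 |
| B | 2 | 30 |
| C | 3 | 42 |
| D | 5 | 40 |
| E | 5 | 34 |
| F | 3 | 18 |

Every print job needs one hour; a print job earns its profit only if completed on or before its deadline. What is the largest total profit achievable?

187

Take jobs in profit order; each goes to the latest open slot no later than its deadline.
Profit order: C=42 A=41 D=40 E=34 B=30 F=18
Assign: C→slot 3, A→slot 1, D→slot 5, E→slot 4, B→slot 2, F skipped.
Slots: [1:A] [2:B] [3:C] [4:E] [5:D]
Profit = 41 + 30 + 42 + 34 + 40 = 187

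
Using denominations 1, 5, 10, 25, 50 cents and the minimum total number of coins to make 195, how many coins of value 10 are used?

2

Greedy: take as many of the largest coin as possible, then repeat with the remainder.
195 − 3×50→45 − 1×25→20 − 2×10→0
Count of 10: 2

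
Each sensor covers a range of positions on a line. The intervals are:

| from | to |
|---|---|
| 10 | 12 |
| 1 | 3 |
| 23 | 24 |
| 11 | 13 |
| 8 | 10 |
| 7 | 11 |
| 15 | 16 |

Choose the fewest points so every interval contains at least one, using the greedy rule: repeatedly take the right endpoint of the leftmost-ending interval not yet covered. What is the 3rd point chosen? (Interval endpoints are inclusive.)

Process intervals by earliest right end; each time one isn't hit yet, stab at its right endpoint.
By right end: [1,3]  [8,10]  [7,11]  [10,12]  [11,13]  [15,16]  [23,24]
[1,3] uncovered → point at 3; [8,10] uncovered → point at 10; [11,13] uncovered → point at 13; [15,16] uncovered → point at 16; [23,24] uncovered → point at 24.
Points: 3, 10, 13, 16, 24 (5 total).

13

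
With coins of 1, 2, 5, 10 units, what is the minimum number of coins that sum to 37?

Greedy: take as many of the largest coin as possible, then repeat with the remainder.
37 = 3×10 + 1×5 + 1×2
Total coins = 3 + 1 + 1 = 5

5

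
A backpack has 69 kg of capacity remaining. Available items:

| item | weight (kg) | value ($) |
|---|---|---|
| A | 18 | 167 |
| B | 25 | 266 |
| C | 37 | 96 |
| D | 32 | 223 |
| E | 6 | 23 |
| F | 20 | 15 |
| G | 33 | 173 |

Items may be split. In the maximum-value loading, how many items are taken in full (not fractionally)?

2

Greedy by value/weight ratio, highest first.
Order: B (266/25=10.64) > A (167/18=9.28) > D (223/32=6.97) > G (173/33=5.24) > E (23/6=3.83) > C (96/37=2.59) > F (15/20=0.75)
Fill: take B (25 @ 266) → take A (18 @ 167) → take 26/32 of D → 181.19; 69/69 used.
2 item(s) taken whole; one partial (take 26/32 of D).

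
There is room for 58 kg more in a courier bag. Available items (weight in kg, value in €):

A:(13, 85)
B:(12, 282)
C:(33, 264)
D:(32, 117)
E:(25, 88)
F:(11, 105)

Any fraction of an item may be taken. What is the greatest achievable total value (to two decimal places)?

664.08

Sort by value per unit weight and fill in that order.
Ratios (sorted): B 23.50, F 9.55, C 8.00, A 6.54, D 3.66, E 3.52
take B (12 @ 282); take F (11 @ 105); take C (33 @ 264); take 2/13 of A → 13.08. Capacity used 58/58.
Total value = 664.08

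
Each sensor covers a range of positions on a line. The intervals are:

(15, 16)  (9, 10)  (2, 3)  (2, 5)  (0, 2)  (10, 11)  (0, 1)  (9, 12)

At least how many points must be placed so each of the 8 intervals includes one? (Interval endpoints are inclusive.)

4

By right end: [0,1]  [0,2]  [2,3]  [2,5]  [9,10]  [10,11]  [9,12]  [15,16]
[0,1] uncovered → point at 1; [2,3] uncovered → point at 3; [9,10] uncovered → point at 10; [15,16] uncovered → point at 16.
Points: 1, 3, 10, 16 (4 total).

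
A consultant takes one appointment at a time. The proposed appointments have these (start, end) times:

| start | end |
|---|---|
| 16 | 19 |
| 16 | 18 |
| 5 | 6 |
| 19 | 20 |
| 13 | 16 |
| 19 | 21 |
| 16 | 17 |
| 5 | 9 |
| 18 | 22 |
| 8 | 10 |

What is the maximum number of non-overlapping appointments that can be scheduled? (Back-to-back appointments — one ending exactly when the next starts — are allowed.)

5

Order by finish time; keep every interval that doesn't clash with the previous kept one.
Sorted by end: (5,6)  (5,9)  (8,10)  (13,16)  (16,17)  (16,18)  (16,19)  (19,20)  (19,21)  (18,22)
take (5,6); skip (5,9); take (8,10); take (13,16); take (16,17); take (19,20); skip (19,21).
Selected 5 appointments.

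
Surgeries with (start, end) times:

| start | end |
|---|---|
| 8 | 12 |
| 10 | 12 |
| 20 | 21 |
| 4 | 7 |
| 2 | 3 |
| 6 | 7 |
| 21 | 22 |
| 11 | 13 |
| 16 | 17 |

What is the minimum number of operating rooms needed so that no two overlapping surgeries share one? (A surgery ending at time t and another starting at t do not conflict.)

3

The answer is the maximum number of intervals overlapping at any instant.
Events (time:±→running): 2:+→1 3:-→0 4:+→1 6:+→2 7:-→1 7:-→0 8:+→1 10:+→2 11:+→3 … peak 3.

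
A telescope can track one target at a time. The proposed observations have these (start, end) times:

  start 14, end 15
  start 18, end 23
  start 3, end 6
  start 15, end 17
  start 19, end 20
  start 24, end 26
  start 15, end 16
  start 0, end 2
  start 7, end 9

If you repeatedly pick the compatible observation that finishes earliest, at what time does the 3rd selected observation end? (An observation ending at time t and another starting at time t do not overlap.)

Sorted by end: (0,2)  (3,6)  (7,9)  (14,15)  (15,16)  (15,17)  (19,20)  (18,23)  (24,26)
take (0,2); take (3,6); take (7,9); take (14,15); take (15,16); skip (15,17); take (19,20); take (24,26).
Selected: (0,2) (3,6) (7,9) (14,15) (15,16) (19,20) (24,26)

9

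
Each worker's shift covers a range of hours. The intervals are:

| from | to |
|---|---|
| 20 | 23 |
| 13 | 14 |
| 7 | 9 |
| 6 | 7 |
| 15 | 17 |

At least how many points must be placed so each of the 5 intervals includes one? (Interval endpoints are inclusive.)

4

By right end: [6,7]  [7,9]  [13,14]  [15,17]  [20,23]
[6,7] uncovered → point at 7; [13,14] uncovered → point at 14; [15,17] uncovered → point at 17; [20,23] uncovered → point at 23.
Points: 7, 14, 17, 23 (4 total).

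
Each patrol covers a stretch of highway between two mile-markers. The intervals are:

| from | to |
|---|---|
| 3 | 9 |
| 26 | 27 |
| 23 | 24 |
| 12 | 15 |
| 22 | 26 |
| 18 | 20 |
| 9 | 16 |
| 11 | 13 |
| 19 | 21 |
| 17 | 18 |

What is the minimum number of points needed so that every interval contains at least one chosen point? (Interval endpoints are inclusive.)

6

By right end: [3,9]  [11,13]  [12,15]  [9,16]  [17,18]  [18,20]  [19,21]  [23,24]  [22,26]  [26,27]
[3,9] uncovered → point at 9; [11,13] uncovered → point at 13; [17,18] uncovered → point at 18; [19,21] uncovered → point at 21; [23,24] uncovered → point at 24; [26,27] uncovered → point at 27.
Points: 9, 13, 18, 21, 24, 27 (6 total).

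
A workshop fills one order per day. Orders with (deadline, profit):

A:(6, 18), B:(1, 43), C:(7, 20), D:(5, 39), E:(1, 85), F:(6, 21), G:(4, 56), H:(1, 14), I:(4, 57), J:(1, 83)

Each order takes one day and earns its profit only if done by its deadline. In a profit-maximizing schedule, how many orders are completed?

Take jobs in profit order; each goes to the latest open slot no later than its deadline.
Profit order: E=85 J=83 I=57 G=56 B=43 D=39 F=21 C=20 A=18 H=14
Assign: E→slot 1, J skipped, I→slot 4, G→slot 3, B skipped, D→slot 5, F→slot 6, C→slot 7, A→slot 2, H skipped.
Slots: [1:E] [2:A] [3:G] [4:I] [5:D] [6:F] [7:C]
7 of 10 scheduled.

7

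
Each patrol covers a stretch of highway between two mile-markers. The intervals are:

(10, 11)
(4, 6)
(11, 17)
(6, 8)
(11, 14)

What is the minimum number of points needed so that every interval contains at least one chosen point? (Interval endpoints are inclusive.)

2

By right end: [4,6]  [6,8]  [10,11]  [11,14]  [11,17]
[4,6] uncovered → point at 6; [10,11] uncovered → point at 11.
Points: 6, 11 (2 total).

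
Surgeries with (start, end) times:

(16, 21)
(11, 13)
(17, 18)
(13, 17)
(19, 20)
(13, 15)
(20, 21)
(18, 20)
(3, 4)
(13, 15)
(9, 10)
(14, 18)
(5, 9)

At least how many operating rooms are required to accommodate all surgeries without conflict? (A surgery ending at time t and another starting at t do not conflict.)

Count concurrent intervals with a sweep; the peak is the room count.
starts: [3, 5, 9, 11, 13, 13, 13, 14, 16, 17, 18, 19, 20]
ends:   [4, 9, 10, 13, 15, 15, 17, 18, 18, 20, 20, 21, 21]
s3→1 e4→0 s5→1 e9→0 s9→1 e10→0 s11→1 e13→0 s13→1 s13→2 s13→3 s14→4  — peak 4.

4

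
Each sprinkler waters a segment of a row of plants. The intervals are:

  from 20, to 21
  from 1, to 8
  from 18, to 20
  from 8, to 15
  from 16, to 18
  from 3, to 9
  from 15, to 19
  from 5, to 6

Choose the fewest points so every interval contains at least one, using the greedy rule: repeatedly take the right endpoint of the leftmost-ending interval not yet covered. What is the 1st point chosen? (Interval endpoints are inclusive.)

6

Process intervals by earliest right end; each time one isn't hit yet, stab at its right endpoint.
Sorted: [5,6] [1,8] [3,9] [8,15] [16,18] [15,19] [18,20] [20,21]
{[5,6],[1,8],[3,9]} hit by 6; {[8,15]} hit by 15; {[16,18],[15,19],[18,20]} hit by 18; {[20,21]} hit by 21.
Points: 6, 15, 18, 21 (4 total).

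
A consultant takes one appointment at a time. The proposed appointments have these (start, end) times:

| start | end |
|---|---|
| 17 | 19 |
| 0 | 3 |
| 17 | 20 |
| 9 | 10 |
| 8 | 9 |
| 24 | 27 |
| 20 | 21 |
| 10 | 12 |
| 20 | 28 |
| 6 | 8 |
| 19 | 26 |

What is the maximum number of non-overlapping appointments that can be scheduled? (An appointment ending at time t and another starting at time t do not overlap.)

Sorted by end: (0,3)  (6,8)  (8,9)  (9,10)  (10,12)  (17,19)  (17,20)  (20,21)  (19,26)  (24,27)  (20,28)
take (0,3); take (6,8); take (8,9); take (9,10); take (10,12); take (17,19); take (20,21); skip (19,26); take (24,27); skip (20,28).
Selected 8 appointments.

8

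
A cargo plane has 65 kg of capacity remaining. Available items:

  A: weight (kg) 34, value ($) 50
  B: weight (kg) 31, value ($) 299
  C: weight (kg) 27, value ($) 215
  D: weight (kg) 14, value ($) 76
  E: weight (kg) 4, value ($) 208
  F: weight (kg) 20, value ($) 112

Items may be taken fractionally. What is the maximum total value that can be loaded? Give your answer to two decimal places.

Greedy by value/weight ratio, highest first.
Order: E (208/4=52.00) > B (299/31=9.65) > C (215/27=7.96) > F (112/20=5.60) > D (76/14=5.43) > A (50/34=1.47)
Fill: take E (4 @ 208) → take B (31 @ 299) → take C (27 @ 215) → take 3/20 of F → 16.80; 65/65 used.
Total value = 738.80

738.80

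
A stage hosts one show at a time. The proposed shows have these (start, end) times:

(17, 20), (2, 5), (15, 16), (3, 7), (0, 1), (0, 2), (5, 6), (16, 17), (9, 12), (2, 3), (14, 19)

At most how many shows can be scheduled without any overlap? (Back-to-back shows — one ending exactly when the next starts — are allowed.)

7

Sorted by end: (0,1)  (0,2)  (2,3)  (2,5)  (5,6)  (3,7)  (9,12)  (15,16)  (16,17)  (14,19)  (17,20)
take (0,1); take (2,3); take (5,6); skip (3,7); take (9,12); take (15,16); take (16,17); take (17,20).
Selected 7 shows.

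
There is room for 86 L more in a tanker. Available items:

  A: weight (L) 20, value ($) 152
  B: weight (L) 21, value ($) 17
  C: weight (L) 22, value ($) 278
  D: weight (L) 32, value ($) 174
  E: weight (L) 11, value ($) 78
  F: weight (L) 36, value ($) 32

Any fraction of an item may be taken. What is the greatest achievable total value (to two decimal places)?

682.89

Sort by value per unit weight and fill in that order.
Order: C (278/22=12.64) > A (152/20=7.60) > E (78/11=7.09) > D (174/32=5.44) > F (32/36=0.89) > B (17/21=0.81)
Fill: take C (22 @ 278) → take A (20 @ 152) → take E (11 @ 78) → take D (32 @ 174) → take 1/36 of F → 0.89; 86/86 used.
Total value = 682.89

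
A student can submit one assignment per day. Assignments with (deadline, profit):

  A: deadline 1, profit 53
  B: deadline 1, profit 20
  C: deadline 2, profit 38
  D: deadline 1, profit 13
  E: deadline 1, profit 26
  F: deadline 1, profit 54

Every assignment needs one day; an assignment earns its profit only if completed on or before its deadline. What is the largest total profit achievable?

92

By profit: F(d1,54), A(d1,53), C(d2,38), E(d1,26), B(d1,20), D(d1,13)
F→slot 1; A skipped; C→slot 2; E skipped; B skipped; D skipped.
Profit = 54 + 38 = 92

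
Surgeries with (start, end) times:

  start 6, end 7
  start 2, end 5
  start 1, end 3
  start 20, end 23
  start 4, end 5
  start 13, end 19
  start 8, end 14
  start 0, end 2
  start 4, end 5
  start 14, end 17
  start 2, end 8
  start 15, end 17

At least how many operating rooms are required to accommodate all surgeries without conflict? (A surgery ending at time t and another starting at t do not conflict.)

The answer is the maximum number of intervals overlapping at any instant.
Events (time:±→running): 0:+→1 1:+→2 2:-→1 2:+→2 2:+→3 3:-→2 4:+→3 4:+→4 … peak 4.

4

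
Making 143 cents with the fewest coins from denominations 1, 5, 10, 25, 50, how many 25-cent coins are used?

1

143 − 2×50→43 − 1×25→18 − 1×10→8 − 1×5→3 − 3×1→0
Count of 25: 1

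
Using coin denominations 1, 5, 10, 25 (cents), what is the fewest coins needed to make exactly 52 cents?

4

Greedy: take as many of the largest coin as possible, then repeat with the remainder.
52 − 2×25→2 − 2×1→0
Total coins = 2 + 2 = 4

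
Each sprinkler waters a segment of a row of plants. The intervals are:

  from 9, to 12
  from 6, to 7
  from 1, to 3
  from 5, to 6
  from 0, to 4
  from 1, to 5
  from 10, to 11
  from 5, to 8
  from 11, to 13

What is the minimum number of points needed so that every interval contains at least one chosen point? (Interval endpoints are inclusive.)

Sorted: [1,3] [0,4] [1,5] [5,6] [6,7] [5,8] [10,11] [9,12] [11,13]
{[1,3],[0,4],[1,5]} hit by 3; {[5,6],[6,7],[5,8]} hit by 6; {[10,11],[9,12],[11,13]} hit by 11.
Points: 3, 6, 11 (3 total).

3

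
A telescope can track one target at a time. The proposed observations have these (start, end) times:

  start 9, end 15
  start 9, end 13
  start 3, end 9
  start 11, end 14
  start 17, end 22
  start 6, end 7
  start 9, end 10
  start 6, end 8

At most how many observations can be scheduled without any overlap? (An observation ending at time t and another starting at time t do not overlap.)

4

Order by finish time; keep every interval that doesn't clash with the previous kept one.
By end time: (6,7), (6,8), (3,9), (9,10), (9,13), (11,14), (9,15), (17,22).
Pick (6,7); next start ≥ 7 → (9,10); next start ≥ 10 → (11,14); next start ≥ 14 → (17,22).
Selected 4 observations.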